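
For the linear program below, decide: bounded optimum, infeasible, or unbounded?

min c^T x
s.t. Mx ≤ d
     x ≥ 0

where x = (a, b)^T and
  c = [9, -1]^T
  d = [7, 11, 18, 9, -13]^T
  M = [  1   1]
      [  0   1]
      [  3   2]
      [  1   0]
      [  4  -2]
The point (0, 7) satisfies every constraint, so the LP is feasible; the constraints give a ≤ 9 and b ≤ 11, which with a, b ≥ 0 keep the feasible region inside a bounded box. A feasible, bounded LP attains a finite optimum at a vertex.

Evaluating z = 9a - b at each vertex:
  (0, 6.5): z = -6.5
  (0.1667, 6.833): z = -5.333
  (0, 7): z = -7

The LP has an optimal solution: (0, 7) with z = -7.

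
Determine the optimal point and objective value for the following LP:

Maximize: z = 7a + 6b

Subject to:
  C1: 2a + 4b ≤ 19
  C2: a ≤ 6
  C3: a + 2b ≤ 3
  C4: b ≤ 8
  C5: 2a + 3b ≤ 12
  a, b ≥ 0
Each vertex is the intersection of two constraint boundaries that also satisfies all remaining constraints:
  a = 0 and b = 0 → (0, 0)
  a + 2b = 3 and b = 0 → (3, 0)
  a + 2b = 3 and a = 0 → (0, 1.5)

Evaluating z = 7a + 6b at each vertex:
  (0, 0): z = 0
  (3, 0): z = 21
  (0, 1.5): z = 9

The maximum is at (3, 0) with z = 21.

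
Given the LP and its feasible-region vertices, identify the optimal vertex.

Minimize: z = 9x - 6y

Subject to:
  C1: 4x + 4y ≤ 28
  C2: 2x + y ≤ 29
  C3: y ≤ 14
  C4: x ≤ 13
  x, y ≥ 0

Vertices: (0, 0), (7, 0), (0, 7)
(0, 7) with z = -42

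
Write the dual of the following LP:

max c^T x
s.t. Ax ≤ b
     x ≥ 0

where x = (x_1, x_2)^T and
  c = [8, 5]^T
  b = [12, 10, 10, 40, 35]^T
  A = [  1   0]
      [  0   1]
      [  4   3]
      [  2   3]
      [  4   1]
Minimize: z = 12y1 + 10y2 + 10y3 + 40y4 + 35y5

Subject to:
  C1: -y1 - 4y3 - 2y4 - 4y5 ≤ -8
  C2: -y2 - 3y3 - 3y4 - y5 ≤ -5
  y1, y2, y3, y4, y5 ≥ 0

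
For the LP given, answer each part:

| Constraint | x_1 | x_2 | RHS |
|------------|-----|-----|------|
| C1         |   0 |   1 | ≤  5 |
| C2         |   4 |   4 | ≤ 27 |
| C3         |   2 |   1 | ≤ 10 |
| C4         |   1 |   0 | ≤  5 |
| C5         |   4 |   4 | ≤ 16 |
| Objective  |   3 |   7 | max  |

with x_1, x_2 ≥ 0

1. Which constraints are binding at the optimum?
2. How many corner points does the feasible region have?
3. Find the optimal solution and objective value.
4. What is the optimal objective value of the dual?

1. C5, x_1 ≥ 0
2. 3
3. x_1 = 0, x_2 = 4, z = 28
4. 28 (by strong duality, equal to the primal optimum)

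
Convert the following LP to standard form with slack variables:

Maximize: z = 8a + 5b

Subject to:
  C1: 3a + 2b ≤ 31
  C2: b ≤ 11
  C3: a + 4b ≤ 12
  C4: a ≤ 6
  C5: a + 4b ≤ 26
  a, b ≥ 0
max z = 8a + 5b

s.t.
  3a + 2b + s1 = 31
  b + s2 = 11
  a + 4b + s3 = 12
  a + s4 = 6
  a + 4b + s5 = 26
  a, b, s1, s2, s3, s4, s5 ≥ 0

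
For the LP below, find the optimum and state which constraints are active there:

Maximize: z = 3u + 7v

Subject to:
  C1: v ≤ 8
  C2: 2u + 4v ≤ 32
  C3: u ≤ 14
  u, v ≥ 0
Optimal: u = 0, v = 8
Binding: C1, C2, u ≥ 0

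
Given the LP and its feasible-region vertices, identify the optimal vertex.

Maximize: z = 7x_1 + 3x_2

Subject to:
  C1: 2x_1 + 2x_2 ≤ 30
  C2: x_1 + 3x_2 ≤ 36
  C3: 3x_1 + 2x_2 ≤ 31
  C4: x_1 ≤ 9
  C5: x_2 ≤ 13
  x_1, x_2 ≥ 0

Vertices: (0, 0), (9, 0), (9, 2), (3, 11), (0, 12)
(9, 2) with z = 69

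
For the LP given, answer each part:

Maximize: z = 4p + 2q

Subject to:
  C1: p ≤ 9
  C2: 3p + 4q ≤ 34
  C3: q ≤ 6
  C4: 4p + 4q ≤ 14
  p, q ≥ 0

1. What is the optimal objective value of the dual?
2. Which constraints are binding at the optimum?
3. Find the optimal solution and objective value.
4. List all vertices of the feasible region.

1. 14 (by strong duality, equal to the primal optimum)
2. C4, q ≥ 0
3. p = 3.5, q = 0, z = 14
4. (0, 0), (3.5, 0), (0, 3.5)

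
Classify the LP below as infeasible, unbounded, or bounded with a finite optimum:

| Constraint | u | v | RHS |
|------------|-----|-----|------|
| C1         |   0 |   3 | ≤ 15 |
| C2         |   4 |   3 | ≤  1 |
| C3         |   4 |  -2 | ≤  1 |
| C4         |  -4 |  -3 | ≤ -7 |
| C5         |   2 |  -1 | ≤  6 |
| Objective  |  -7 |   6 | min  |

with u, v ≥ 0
C2 requires 4u + 3v ≤ 1, while C4 (-4u - 3v ≤ -7) is equivalent to 4u + 3v ≥ 7. Together they would need 7 ≤ 4u + 3v ≤ 1, which is impossible since 7 > 1. No point satisfies all constraints.

Infeasible — the constraint set is empty.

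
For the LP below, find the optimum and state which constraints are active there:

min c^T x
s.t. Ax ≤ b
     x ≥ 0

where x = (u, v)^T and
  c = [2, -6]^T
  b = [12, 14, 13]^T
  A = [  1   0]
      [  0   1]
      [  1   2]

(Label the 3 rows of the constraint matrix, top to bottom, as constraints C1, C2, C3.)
Optimal: u = 0, v = 6.5
Slack at optimum:
  C1: slack = 12
  C2: slack = 7.5
  C3: slack = 0 (binding)
  u ≥ 0: u = 0 (binding)
  v ≥ 0: v = 6.5
Binding constraints: C3, u ≥ 0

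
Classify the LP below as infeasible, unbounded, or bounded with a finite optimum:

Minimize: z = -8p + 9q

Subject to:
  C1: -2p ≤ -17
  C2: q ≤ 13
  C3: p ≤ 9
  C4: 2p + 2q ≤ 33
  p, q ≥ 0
The point (9, 0) satisfies every constraint, so the LP is feasible; the constraints give p ≤ 9 and q ≤ 13, which with p, q ≥ 0 keep the feasible region inside a bounded box. A feasible, bounded LP attains a finite optimum at a vertex.

Evaluating z = -8p + 9q at each vertex:
  (8.5, 0): z = -68
  (9, 0): z = -72
  (9, 7.5): z = -4.5
  (8.5, 8): z = 4

Feasible with finite optimum z* = -72 at (9, 0).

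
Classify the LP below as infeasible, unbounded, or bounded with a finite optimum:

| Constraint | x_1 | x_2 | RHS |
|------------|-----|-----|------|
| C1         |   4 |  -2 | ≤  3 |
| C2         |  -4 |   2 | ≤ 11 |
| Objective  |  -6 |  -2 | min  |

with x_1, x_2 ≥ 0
Feasible point: (0, 0) satisfies every constraint, so the LP is feasible.
Direction d = (1, 2): for each constraint row a, a·d ≤ 0 —
  (4)(1) + (-2)(2) = 0 ≤ 0
  (-4)(1) + (2)(2) = 0 ≤ 0
and d ≥ 0, so (0, 0) + t·d stays feasible for every t ≥ 0. Along this ray z = -6x_1 - 2x_2 changes by -10 per unit t, so z → −∞.

The LP is unbounded; z can be made arbitrarily small.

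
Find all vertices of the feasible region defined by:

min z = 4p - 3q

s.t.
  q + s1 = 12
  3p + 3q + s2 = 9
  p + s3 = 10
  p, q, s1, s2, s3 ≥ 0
Each vertex is the intersection of two constraint boundaries that also satisfies all remaining constraints:
  p = 0 and q = 0 → (0, 0)
  3p + 3q = 9 and q = 0 → (3, 0)
  3p + 3q = 9 and p = 0 → (0, 3)

Vertices: (0, 0), (3, 0), (0, 3)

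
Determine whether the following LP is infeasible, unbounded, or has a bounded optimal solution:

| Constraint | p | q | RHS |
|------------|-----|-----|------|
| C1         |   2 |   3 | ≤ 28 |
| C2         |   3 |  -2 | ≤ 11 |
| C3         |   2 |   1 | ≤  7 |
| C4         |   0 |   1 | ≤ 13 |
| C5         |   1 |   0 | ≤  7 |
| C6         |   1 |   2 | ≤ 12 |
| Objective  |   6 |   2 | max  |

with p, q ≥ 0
The point (3.5, 0) satisfies every constraint, so the LP is feasible; the constraints give p ≤ 7 and q ≤ 13, which with p, q ≥ 0 keep the feasible region inside a bounded box. A feasible, bounded LP attains a finite optimum at a vertex.

Evaluating z = 6p + 2q at each vertex:
  (0, 0): z = 0
  (3.5, 0): z = 21
  (0.6667, 5.667): z = 15.33
  (0, 6): z = 12

Feasible with finite optimum z* = 21 at (3.5, 0).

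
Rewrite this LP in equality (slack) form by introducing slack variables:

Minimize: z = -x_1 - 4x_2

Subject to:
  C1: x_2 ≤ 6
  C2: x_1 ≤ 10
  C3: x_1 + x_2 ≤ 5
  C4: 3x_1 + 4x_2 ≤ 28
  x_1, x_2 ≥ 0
min z = -x_1 - 4x_2

s.t.
  x_2 + s1 = 6
  x_1 + s2 = 10
  x_1 + x_2 + s3 = 5
  3x_1 + 4x_2 + s4 = 28
  x_1, x_2, s1, s2, s3, s4 ≥ 0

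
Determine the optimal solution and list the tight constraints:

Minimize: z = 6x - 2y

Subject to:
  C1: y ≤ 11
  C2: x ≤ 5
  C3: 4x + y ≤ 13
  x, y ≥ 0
Optimal: x = 0, y = 11
Binding: C1, x ≥ 0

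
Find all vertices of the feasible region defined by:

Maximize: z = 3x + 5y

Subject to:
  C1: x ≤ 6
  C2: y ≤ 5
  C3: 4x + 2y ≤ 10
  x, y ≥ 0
Each vertex is the intersection of two constraint boundaries that also satisfies all remaining constraints:
  x = 0 and y = 0 → (0, 0)
  4x + 2y = 10 and y = 0 → (2.5, 0)
  y = 5 and 4x + 2y = 10 → (0, 5)

Vertices: (0, 0), (2.5, 0), (0, 5)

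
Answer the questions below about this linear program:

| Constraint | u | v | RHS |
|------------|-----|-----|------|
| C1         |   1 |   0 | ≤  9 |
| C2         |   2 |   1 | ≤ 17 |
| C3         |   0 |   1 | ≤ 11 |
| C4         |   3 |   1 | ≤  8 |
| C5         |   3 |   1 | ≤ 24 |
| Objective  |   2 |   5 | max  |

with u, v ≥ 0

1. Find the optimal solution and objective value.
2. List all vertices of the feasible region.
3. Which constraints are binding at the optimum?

1. u = 0, v = 8, z = 40
2. (0, 0), (2.667, 0), (0, 8)
3. C4, u ≥ 0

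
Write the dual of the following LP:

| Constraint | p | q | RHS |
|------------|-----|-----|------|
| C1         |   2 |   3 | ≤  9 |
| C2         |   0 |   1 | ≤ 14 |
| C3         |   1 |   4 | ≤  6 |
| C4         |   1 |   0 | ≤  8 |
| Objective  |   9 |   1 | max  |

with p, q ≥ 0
Minimize: z = 9y1 + 14y2 + 6y3 + 8y4

Subject to:
  C1: -2y1 - y3 - y4 ≤ -9
  C2: -3y1 - y2 - 4y3 ≤ -1
  y1, y2, y3, y4 ≥ 0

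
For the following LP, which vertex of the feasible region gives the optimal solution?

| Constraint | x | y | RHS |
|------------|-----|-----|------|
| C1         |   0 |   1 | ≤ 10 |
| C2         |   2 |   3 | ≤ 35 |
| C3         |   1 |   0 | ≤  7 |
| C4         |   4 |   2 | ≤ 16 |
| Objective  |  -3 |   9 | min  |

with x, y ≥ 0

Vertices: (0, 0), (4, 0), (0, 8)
Evaluating z = -3x + 9y at each vertex:
  (0, 0): z = 0
  (4, 0): z = -12
  (0, 8): z = 72

The smallest value is z = -12, attained at (4, 0).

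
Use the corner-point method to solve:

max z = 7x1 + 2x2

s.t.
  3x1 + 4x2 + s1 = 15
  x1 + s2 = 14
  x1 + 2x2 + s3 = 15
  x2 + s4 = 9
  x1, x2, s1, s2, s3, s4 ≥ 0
x1 = 5, x2 = 0, z = 35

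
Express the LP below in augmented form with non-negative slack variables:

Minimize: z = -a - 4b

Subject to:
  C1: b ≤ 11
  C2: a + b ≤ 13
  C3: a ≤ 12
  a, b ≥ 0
min z = -a - 4b

s.t.
  b + s1 = 11
  a + b + s2 = 13
  a + s3 = 12
  a, b, s1, s2, s3 ≥ 0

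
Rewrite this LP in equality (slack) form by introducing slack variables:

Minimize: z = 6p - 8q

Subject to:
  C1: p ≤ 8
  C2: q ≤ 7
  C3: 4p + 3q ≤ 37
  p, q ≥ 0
min z = 6p - 8q

s.t.
  p + s1 = 8
  q + s2 = 7
  4p + 3q + s3 = 37
  p, q, s1, s2, s3 ≥ 0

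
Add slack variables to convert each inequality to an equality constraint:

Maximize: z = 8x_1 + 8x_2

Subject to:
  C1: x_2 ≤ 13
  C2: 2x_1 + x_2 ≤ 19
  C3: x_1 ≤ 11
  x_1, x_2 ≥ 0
max z = 8x_1 + 8x_2

s.t.
  x_2 + s1 = 13
  2x_1 + x_2 + s2 = 19
  x_1 + s3 = 11
  x_1, x_2, s1, s2, s3 ≥ 0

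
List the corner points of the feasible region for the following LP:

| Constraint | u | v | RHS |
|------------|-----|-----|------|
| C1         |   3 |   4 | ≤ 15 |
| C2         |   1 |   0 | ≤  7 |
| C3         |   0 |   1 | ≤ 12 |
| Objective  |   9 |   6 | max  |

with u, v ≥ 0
Each vertex is the intersection of two constraint boundaries that also satisfies all remaining constraints:
  u = 0 and v = 0 → (0, 0)
  3u + 4v = 15 and v = 0 → (5, 0)
  3u + 4v = 15 and u = 0 → (0, 3.75)

Vertices: (0, 0), (5, 0), (0, 3.75)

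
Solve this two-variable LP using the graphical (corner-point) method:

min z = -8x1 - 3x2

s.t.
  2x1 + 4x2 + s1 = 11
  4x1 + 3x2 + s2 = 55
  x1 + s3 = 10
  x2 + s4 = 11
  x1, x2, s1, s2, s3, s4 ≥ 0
Each vertex is the intersection of two constraint boundaries that also satisfies all remaining constraints:
  x1 = 0 and x2 = 0 → (0, 0)
  2x1 + 4x2 = 11 and x2 = 0 → (5.5, 0)
  2x1 + 4x2 = 11 and x1 = 0 → (0, 2.75)

Evaluating z = -8x1 - 3x2 at each vertex:
  (0, 0): z = 0
  (5.5, 0): z = -44
  (0, 2.75): z = -8.25

The minimum is at (5.5, 0) with z = -44.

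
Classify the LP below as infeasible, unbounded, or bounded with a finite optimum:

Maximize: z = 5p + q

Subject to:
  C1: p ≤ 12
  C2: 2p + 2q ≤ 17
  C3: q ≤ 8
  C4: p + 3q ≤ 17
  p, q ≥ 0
The point (8.5, 0) satisfies every constraint, so the LP is feasible; the constraints give p ≤ 12 and q ≤ 8, which with p, q ≥ 0 keep the feasible region inside a bounded box. A feasible, bounded LP attains a finite optimum at a vertex.

Evaluating z = 5p + q at each vertex:
  (0, 0): z = 0
  (8.5, 0): z = 42.5
  (4.25, 4.25): z = 25.5
  (0, 5.667): z = 5.667

The LP has an optimal solution: (8.5, 0) with z = 42.5.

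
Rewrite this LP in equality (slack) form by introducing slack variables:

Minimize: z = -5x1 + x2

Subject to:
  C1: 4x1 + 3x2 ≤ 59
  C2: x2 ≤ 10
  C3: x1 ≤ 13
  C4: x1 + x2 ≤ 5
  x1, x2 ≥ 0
min z = -5x1 + x2

s.t.
  4x1 + 3x2 + s1 = 59
  x2 + s2 = 10
  x1 + s3 = 13
  x1 + x2 + s4 = 5
  x1, x2, s1, s2, s3, s4 ≥ 0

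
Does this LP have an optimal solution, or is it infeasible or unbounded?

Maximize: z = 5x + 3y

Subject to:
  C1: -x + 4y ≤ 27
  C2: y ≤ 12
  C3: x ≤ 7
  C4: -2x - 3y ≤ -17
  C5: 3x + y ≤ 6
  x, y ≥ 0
The point (0, 6) satisfies every constraint, so the LP is feasible; the constraints give x ≤ 7 and y ≤ 12, which with x, y ≥ 0 keep the feasible region inside a bounded box. A feasible, bounded LP attains a finite optimum at a vertex.

Evaluating z = 5x + 3y at each vertex:
  (0, 5.667): z = 17
  (0.1429, 5.571): z = 17.43
  (0, 6): z = 18

The LP has an optimal solution: (0, 6) with z = 18.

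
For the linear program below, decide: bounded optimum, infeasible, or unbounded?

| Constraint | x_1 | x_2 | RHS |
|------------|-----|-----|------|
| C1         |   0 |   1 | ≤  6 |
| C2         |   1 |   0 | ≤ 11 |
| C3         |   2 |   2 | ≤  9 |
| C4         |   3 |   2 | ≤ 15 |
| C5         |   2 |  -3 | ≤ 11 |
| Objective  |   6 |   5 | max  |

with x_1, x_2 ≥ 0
The point (4.5, 0) satisfies every constraint, so the LP is feasible; the constraints give x_1 ≤ 11 and x_2 ≤ 6, which with x_1, x_2 ≥ 0 keep the feasible region inside a bounded box. A feasible, bounded LP attains a finite optimum at a vertex.

Evaluating z = 6x_1 + 5x_2 at each vertex:
  (0, 0): z = 0
  (4.5, 0): z = 27
  (0, 4.5): z = 22.5

Bounded optimum: z* = 27 at (4.5, 0).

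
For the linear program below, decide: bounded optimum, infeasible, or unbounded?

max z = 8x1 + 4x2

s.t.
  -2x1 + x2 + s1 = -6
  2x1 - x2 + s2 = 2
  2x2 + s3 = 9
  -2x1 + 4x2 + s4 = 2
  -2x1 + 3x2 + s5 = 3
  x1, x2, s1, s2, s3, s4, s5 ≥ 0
The row 2x1 - x2 + s2 = 2 with s2 ≥ 0 requires 2x1 - x2 ≤ 2, while the row -2x1 + x2 + s1 = -6 with s1 ≥ 0 is equivalent to 2x1 - x2 ≥ 6. Together they would need 6 ≤ 2x1 - x2 ≤ 2, which is impossible since 6 > 2. No point satisfies all constraints.

The feasible region is empty; the LP is infeasible.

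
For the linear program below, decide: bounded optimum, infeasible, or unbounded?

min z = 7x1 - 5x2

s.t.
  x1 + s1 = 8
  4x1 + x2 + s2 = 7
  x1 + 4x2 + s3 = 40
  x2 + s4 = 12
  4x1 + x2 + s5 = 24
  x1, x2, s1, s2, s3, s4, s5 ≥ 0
The point (0, 7) satisfies every constraint, so the LP is feasible; the constraints give x1 ≤ 8 and x2 ≤ 12, which with x1, x2 ≥ 0 keep the feasible region inside a bounded box. A feasible, bounded LP attains a finite optimum at a vertex.

Evaluating z = 7x1 - 5x2 at each vertex:
  (0, 0): z = 0
  (1.75, 0): z = 12.25
  (0, 7): z = -35

Feasible with finite optimum z* = -35 at (0, 7).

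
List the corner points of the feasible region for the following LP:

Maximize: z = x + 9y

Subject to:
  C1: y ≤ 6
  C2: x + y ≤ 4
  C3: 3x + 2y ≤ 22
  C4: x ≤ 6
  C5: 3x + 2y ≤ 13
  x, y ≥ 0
Each vertex is the intersection of two constraint boundaries that also satisfies all remaining constraints:
  x = 0 and y = 0 → (0, 0)
  x + y = 4 and y = 0 → (4, 0)
  x + y = 4 and x = 0 → (0, 4)

Vertices: (0, 0), (4, 0), (0, 4)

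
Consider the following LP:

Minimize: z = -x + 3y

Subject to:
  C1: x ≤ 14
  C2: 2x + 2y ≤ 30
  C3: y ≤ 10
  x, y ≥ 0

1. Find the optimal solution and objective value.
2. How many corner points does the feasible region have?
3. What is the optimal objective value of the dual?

1. x = 14, y = 0, z = -14
2. 5
3. -14 (by strong duality, equal to the primal optimum)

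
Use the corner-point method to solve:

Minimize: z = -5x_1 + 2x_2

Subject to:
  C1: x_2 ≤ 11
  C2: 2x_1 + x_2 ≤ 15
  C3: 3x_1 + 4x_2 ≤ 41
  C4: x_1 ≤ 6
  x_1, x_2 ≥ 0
Each vertex is the intersection of two constraint boundaries that also satisfies all remaining constraints:
  x_1 = 0 and x_2 = 0 → (0, 0)
  x_1 = 6 and x_2 = 0 → (6, 0)
  2x_1 + x_2 = 15 and x_1 = 6 → (6, 3)
  2x_1 + x_2 = 15 and 3x_1 + 4x_2 = 41 → (3.8, 7.4)
  3x_1 + 4x_2 = 41 and x_1 = 0 → (0, 10.25)

Evaluating z = -5x_1 + 2x_2 at each vertex:
  (0, 0): z = 0
  (6, 0): z = -30
  (6, 3): z = -24
  (3.8, 7.4): z = -4.2
  (0, 10.25): z = 20.5

The minimum is at (6, 0) with z = -30.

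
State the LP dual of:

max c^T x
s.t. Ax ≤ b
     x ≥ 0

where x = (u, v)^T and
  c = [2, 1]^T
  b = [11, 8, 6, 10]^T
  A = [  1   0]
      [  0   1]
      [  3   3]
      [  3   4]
Minimize: z = 11y1 + 8y2 + 6y3 + 10y4

Subject to:
  C1: -y1 - 3y3 - 3y4 ≤ -2
  C2: -y2 - 3y3 - 4y4 ≤ -1
  y1, y2, y3, y4 ≥ 0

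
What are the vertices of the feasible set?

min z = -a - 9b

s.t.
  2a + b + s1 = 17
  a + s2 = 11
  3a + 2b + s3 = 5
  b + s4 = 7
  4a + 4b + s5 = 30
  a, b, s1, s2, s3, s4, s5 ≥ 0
Each vertex is the intersection of two constraint boundaries that also satisfies all remaining constraints:
  a = 0 and b = 0 → (0, 0)
  3a + 2b = 5 and b = 0 → (1.667, 0)
  3a + 2b = 5 and a = 0 → (0, 2.5)

Vertices: (0, 0), (1.667, 0), (0, 2.5)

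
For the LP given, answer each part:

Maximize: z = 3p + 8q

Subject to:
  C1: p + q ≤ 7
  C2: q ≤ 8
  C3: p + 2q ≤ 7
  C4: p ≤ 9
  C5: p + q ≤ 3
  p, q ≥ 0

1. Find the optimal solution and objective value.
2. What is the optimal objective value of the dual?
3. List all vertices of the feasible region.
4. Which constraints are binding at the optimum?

1. p = 0, q = 3, z = 24
2. 24 (by strong duality, equal to the primal optimum)
3. (0, 0), (3, 0), (0, 3)
4. C5, p ≥ 0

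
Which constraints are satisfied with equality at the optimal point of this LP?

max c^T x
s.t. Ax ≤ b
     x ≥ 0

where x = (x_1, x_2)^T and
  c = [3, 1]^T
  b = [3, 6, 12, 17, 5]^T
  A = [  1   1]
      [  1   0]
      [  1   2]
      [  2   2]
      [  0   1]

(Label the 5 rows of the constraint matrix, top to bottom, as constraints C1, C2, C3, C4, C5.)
Optimal: x_1 = 3, x_2 = 0
Slack at optimum:
  C1: slack = 0 (binding)
  C2: slack = 3
  C3: slack = 9
  C4: slack = 11
  C5: slack = 5
  x_1 ≥ 0: x_1 = 3
  x_2 ≥ 0: x_2 = 0 (binding)
Binding constraints: C1, x_2 ≥ 0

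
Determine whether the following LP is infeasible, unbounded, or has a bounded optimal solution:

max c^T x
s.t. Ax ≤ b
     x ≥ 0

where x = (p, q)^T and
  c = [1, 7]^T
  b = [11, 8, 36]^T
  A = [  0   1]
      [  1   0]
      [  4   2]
The point (3.5, 11) satisfies every constraint, so the LP is feasible; the constraints give p ≤ 8 and q ≤ 11, which with p, q ≥ 0 keep the feasible region inside a bounded box. A feasible, bounded LP attains a finite optimum at a vertex.

Feasible with finite optimum z* = 80.5 at (3.5, 11).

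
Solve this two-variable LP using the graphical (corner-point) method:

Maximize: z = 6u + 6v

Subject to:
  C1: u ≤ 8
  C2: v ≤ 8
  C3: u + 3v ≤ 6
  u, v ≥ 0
Each vertex is the intersection of two constraint boundaries that also satisfies all remaining constraints:
  u = 0 and v = 0 → (0, 0)
  u + 3v = 6 and v = 0 → (6, 0)
  u + 3v = 6 and u = 0 → (0, 2)

Evaluating z = 6u + 6v at each vertex:
  (0, 0): z = 0
  (6, 0): z = 36
  (0, 2): z = 12

The maximum is at (6, 0) with z = 36.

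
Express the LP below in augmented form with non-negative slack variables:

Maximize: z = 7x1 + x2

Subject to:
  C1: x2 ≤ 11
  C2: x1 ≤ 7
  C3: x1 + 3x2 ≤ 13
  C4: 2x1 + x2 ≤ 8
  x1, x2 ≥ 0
max z = 7x1 + x2

s.t.
  x2 + s1 = 11
  x1 + s2 = 7
  x1 + 3x2 + s3 = 13
  2x1 + x2 + s4 = 8
  x1, x2, s1, s2, s3, s4 ≥ 0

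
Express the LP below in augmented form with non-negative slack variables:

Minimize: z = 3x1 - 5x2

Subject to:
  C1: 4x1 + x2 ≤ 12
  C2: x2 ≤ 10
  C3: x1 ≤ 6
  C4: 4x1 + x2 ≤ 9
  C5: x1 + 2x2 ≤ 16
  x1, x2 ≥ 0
min z = 3x1 - 5x2

s.t.
  4x1 + x2 + s1 = 12
  x2 + s2 = 10
  x1 + s3 = 6
  4x1 + x2 + s4 = 9
  x1 + 2x2 + s5 = 16
  x1, x2, s1, s2, s3, s4, s5 ≥ 0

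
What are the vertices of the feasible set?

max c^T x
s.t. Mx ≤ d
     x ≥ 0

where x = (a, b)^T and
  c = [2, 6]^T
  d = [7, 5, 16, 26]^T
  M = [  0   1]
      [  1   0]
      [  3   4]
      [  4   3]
Each vertex is the intersection of two constraint boundaries that also satisfies all remaining constraints:
  a = 0 and b = 0 → (0, 0)
  a = 5 and b = 0 → (5, 0)
  a = 5 and 3a + 4b = 16 → (5, 0.25)
  3a + 4b = 16 and a = 0 → (0, 4)

Vertices: (0, 0), (5, 0), (5, 0.25), (0, 4)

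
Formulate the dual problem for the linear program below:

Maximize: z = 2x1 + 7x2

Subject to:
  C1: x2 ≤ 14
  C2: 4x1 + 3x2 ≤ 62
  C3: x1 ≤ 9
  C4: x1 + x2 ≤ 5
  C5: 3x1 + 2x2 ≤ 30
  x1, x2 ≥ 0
Minimize: z = 14y1 + 62y2 + 9y3 + 5y4 + 30y5

Subject to:
  C1: -4y2 - y3 - y4 - 3y5 ≤ -2
  C2: -y1 - 3y2 - y4 - 2y5 ≤ -7
  y1, y2, y3, y4, y5 ≥ 0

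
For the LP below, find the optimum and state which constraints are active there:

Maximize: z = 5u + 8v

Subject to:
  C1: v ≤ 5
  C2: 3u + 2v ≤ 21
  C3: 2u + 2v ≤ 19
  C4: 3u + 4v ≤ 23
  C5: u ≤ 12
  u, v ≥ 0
Optimal: u = 1, v = 5
Slack at optimum:
  C1: slack = 0 (binding)
  C2: slack = 8
  C3: slack = 7
  C4: slack = 0 (binding)
  C5: slack = 11
  u ≥ 0: u = 1
  v ≥ 0: v = 5
Binding constraints: C1, C4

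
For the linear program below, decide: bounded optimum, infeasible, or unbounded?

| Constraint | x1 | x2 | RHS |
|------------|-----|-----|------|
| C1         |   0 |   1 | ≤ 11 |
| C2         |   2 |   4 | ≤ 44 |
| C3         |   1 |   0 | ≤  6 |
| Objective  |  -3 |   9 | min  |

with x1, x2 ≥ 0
The point (6, 0) satisfies every constraint, so the LP is feasible; the constraints give x1 ≤ 6 and x2 ≤ 11, which with x1, x2 ≥ 0 keep the feasible region inside a bounded box. A feasible, bounded LP attains a finite optimum at a vertex.

Evaluating z = -3x1 + 9x2 at each vertex:
  (0, 0): z = 0
  (6, 0): z = -18
  (6, 8): z = 54
  (0, 11): z = 99

The LP has an optimal solution: (6, 0) with z = -18.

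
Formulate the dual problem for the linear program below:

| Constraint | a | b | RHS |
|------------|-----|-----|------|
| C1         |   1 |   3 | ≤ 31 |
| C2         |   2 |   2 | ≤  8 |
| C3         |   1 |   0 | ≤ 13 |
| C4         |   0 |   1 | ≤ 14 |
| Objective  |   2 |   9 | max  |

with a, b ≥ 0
Minimize: z = 31y1 + 8y2 + 13y3 + 14y4

Subject to:
  C1: -y1 - 2y2 - y3 ≤ -2
  C2: -3y1 - 2y2 - y4 ≤ -9
  y1, y2, y3, y4 ≥ 0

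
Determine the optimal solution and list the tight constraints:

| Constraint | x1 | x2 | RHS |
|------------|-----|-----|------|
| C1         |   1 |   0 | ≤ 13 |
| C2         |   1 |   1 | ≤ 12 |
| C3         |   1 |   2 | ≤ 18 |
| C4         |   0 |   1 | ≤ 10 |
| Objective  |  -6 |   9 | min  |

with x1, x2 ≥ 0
Optimal: x1 = 12, x2 = 0
Slack at optimum:
  C1: slack = 1
  C2: slack = 0 (binding)
  C3: slack = 6
  C4: slack = 10
  x1 ≥ 0: x1 = 12
  x2 ≥ 0: x2 = 0 (binding)
Binding constraints: C2, x2 ≥ 0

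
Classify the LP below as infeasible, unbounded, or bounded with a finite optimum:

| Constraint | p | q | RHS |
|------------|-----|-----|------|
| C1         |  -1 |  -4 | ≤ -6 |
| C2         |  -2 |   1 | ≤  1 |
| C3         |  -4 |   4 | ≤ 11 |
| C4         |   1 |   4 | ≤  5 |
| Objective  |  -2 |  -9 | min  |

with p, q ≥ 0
C4 requires p + 4q ≤ 5, while C1 (-p - 4q ≤ -6) is equivalent to p + 4q ≥ 6. Together they would need 6 ≤ p + 4q ≤ 5, which is impossible since 6 > 5. No point satisfies all constraints.

The feasible region is empty; the LP is infeasible.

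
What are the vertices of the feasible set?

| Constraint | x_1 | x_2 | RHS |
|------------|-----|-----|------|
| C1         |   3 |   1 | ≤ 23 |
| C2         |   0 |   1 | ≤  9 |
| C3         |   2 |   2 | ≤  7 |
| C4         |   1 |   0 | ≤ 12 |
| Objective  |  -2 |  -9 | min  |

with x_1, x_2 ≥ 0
Each vertex is the intersection of two constraint boundaries that also satisfies all remaining constraints:
  x_1 = 0 and x_2 = 0 → (0, 0)
  2x_1 + 2x_2 = 7 and x_2 = 0 → (3.5, 0)
  2x_1 + 2x_2 = 7 and x_1 = 0 → (0, 3.5)

Vertices: (0, 0), (3.5, 0), (0, 3.5)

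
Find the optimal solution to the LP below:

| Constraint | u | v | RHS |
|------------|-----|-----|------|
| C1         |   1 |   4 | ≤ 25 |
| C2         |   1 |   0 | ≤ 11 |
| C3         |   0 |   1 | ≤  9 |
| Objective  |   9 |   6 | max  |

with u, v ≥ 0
u = 11, v = 3.5, z = 120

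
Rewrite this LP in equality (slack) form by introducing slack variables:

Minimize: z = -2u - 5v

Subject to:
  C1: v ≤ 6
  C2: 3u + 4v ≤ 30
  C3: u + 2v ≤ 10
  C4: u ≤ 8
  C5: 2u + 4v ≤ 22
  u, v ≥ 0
min z = -2u - 5v

s.t.
  v + s1 = 6
  3u + 4v + s2 = 30
  u + 2v + s3 = 10
  u + s4 = 8
  2u + 4v + s5 = 22
  u, v, s1, s2, s3, s4, s5 ≥ 0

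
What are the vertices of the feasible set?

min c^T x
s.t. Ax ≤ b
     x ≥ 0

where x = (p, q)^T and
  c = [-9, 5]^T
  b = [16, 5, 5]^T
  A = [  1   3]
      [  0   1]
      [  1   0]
Each vertex is the intersection of two constraint boundaries that also satisfies all remaining constraints:
  p = 0 and q = 0 → (0, 0)
  p = 5 and q = 0 → (5, 0)
  p + 3q = 16 and p = 5 → (5, 3.667)
  p + 3q = 16 and q = 5 → (1, 5)
  q = 5 and p = 0 → (0, 5)

Vertices: (0, 0), (5, 0), (5, 3.667), (1, 5), (0, 5)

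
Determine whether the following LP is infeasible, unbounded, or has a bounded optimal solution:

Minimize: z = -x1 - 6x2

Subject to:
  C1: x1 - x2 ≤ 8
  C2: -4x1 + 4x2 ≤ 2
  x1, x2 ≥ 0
Feasible point: (0, 0) satisfies every constraint, so the LP is feasible.
Direction d = (1, 1): for each constraint row a, a·d ≤ 0 —
  (1)(1) + (-1)(1) = 0 ≤ 0
  (-4)(1) + (4)(1) = 0 ≤ 0
and d ≥ 0, so (0, 0) + t·d stays feasible for every t ≥ 0. Along this ray z = -x1 - 6x2 changes by -7 per unit t, so z → −∞.

The LP is unbounded; z can be made arbitrarily small.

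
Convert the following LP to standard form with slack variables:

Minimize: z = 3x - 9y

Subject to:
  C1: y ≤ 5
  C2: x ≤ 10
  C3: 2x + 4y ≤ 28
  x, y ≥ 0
min z = 3x - 9y

s.t.
  y + s1 = 5
  x + s2 = 10
  2x + 4y + s3 = 28
  x, y, s1, s2, s3 ≥ 0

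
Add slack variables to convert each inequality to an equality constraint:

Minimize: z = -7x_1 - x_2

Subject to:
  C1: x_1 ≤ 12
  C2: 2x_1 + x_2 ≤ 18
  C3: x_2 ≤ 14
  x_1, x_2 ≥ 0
min z = -7x_1 - x_2

s.t.
  x_1 + s1 = 12
  2x_1 + x_2 + s2 = 18
  x_2 + s3 = 14
  x_1, x_2, s1, s2, s3 ≥ 0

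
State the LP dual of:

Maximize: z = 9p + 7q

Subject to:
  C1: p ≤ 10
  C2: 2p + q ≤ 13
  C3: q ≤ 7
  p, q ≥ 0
Minimize: z = 10y1 + 13y2 + 7y3

Subject to:
  C1: -y1 - 2y2 ≤ -9
  C2: -y2 - y3 ≤ -7
  y1, y2, y3 ≥ 0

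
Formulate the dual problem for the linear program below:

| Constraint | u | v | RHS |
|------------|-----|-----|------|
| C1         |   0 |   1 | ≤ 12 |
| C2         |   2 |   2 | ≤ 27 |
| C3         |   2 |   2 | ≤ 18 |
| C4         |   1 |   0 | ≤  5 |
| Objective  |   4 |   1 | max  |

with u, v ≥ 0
Minimize: z = 12y1 + 27y2 + 18y3 + 5y4

Subject to:
  C1: -2y2 - 2y3 - y4 ≤ -4
  C2: -y1 - 2y2 - 2y3 ≤ -1
  y1, y2, y3, y4 ≥ 0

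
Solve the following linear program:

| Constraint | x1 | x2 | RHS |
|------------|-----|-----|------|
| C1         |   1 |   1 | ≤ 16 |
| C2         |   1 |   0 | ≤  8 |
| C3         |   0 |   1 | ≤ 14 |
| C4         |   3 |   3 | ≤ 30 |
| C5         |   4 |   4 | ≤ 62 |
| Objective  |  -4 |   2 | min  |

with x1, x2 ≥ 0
x1 = 8, x2 = 0, z = -32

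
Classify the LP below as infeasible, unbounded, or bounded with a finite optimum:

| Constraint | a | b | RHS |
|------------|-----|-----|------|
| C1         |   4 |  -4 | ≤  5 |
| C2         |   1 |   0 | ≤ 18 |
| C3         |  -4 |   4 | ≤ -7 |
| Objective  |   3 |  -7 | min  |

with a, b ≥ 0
C1 requires 4a - 4b ≤ 5, while C3 (-4a + 4b ≤ -7) is equivalent to 4a - 4b ≥ 7. Together they would need 7 ≤ 4a - 4b ≤ 5, which is impossible since 7 > 5. No point satisfies all constraints.

Infeasible: no point satisfies all constraints simultaneously.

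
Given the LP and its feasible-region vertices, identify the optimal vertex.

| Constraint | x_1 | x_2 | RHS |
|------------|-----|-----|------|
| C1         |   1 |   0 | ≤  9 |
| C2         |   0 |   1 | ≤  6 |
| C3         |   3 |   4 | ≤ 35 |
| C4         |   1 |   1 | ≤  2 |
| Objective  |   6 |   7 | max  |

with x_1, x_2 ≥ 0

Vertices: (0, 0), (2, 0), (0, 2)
Evaluating z = 6x_1 + 7x_2 at each vertex:
  (0, 0): z = 0
  (2, 0): z = 12
  (0, 2): z = 14

The largest value is z = 14, attained at (0, 2).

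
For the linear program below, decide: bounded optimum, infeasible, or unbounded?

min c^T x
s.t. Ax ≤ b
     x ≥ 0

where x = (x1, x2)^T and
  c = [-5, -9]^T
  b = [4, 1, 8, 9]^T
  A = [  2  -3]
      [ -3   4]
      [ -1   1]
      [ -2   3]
Feasible point: (0, 0) satisfies every constraint, so the LP is feasible.
Direction d = (3, 2): for each constraint row a, a·d ≤ 0 —
  (2)(3) + (-3)(2) = 0 ≤ 0
  (-3)(3) + (4)(2) = -1 ≤ 0
  (-1)(3) + (1)(2) = -1 ≤ 0
  (-2)(3) + (3)(2) = 0 ≤ 0
and d ≥ 0, so (0, 0) + t·d stays feasible for every t ≥ 0. Along this ray z = -5x1 - 9x2 changes by -33 per unit t, so z → −∞.

Unbounded: there is a feasible ray along which z → −∞.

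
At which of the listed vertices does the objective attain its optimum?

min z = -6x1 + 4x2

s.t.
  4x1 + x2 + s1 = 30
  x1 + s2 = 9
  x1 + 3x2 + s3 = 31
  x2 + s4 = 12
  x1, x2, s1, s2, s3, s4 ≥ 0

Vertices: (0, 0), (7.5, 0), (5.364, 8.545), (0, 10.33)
Evaluating z = -6x1 + 4x2 at each vertex:
  (0, 0): z = 0
  (7.5, 0): z = -45
  (5.364, 8.545): z = 2
  (0, 10.33): z = 41.33

The smallest value is z = -45, attained at (7.5, 0).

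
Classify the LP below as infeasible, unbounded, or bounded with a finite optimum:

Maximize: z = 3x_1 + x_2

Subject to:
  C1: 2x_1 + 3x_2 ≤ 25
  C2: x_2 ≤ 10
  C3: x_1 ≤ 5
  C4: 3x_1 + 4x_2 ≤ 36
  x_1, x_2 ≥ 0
The point (5, 5) satisfies every constraint, so the LP is feasible; the constraints give x_1 ≤ 5 and x_2 ≤ 10, which with x_1, x_2 ≥ 0 keep the feasible region inside a bounded box. A feasible, bounded LP attains a finite optimum at a vertex.

Evaluating z = 3x_1 + x_2 at each vertex:
  (0, 0): z = 0
  (5, 0): z = 15
  (5, 5): z = 20
  (0, 8.333): z = 8.333

Bounded optimum: z* = 20 at (5, 5).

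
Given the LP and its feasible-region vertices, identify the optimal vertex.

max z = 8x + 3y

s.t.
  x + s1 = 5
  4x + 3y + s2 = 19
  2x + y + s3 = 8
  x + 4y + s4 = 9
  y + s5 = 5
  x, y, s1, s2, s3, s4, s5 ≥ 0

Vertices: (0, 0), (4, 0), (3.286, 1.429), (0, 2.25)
(4, 0) with z = 32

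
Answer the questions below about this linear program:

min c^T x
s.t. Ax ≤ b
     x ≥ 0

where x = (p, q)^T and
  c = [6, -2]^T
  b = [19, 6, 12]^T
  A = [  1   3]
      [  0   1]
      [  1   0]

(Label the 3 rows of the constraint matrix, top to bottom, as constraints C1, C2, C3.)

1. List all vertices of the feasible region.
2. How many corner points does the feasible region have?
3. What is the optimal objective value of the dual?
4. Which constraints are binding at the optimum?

1. (0, 0), (12, 0), (12, 2.333), (1, 6), (0, 6)
2. 5
3. -12 (by strong duality, equal to the primal optimum)
4. C2, p ≥ 0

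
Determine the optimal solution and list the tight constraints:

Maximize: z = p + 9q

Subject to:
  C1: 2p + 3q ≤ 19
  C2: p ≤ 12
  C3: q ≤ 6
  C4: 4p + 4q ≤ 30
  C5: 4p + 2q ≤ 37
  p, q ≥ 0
Optimal: p = 0.5, q = 6
Slack at optimum:
  C1: slack = 0 (binding)
  C2: slack = 11.5
  C3: slack = 0 (binding)
  C4: slack = 4
  C5: slack = 23
  p ≥ 0: p = 0.5
  q ≥ 0: q = 6
Binding constraints: C1, C3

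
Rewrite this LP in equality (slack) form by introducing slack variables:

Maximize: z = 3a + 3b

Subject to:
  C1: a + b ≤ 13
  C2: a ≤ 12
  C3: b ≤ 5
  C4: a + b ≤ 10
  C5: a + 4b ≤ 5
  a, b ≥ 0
max z = 3a + 3b

s.t.
  a + b + s1 = 13
  a + s2 = 12
  b + s3 = 5
  a + b + s4 = 10
  a + 4b + s5 = 5
  a, b, s1, s2, s3, s4, s5 ≥ 0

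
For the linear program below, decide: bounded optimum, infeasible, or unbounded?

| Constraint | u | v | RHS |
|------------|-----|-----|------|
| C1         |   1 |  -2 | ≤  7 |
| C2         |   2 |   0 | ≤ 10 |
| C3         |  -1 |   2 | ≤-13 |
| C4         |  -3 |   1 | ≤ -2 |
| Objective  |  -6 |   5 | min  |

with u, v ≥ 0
C1 requires u - 2v ≤ 7, while C3 (-u + 2v ≤ -13) is equivalent to u - 2v ≥ 13. Together they would need 13 ≤ u - 2v ≤ 7, which is impossible since 13 > 7. No point satisfies all constraints.

The feasible region is empty; the LP is infeasible.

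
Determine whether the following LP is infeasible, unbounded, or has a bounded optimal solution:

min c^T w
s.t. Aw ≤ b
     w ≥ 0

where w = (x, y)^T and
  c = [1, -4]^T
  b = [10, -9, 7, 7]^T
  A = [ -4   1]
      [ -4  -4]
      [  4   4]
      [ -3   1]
One constraint requires 4x + 4y ≤ 7, while the constraint -4x - 4y ≤ -9 is equivalent to 4x + 4y ≥ 9. Together they would need 9 ≤ 4x + 4y ≤ 7, which is impossible since 9 > 7. No point satisfies all constraints.

The feasible region is empty; the LP is infeasible.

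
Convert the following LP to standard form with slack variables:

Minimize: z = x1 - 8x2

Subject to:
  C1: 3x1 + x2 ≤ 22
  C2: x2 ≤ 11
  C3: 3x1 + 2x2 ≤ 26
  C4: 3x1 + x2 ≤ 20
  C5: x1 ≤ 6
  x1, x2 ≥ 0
min z = x1 - 8x2

s.t.
  3x1 + x2 + s1 = 22
  x2 + s2 = 11
  3x1 + 2x2 + s3 = 26
  3x1 + x2 + s4 = 20
  x1 + s5 = 6
  x1, x2, s1, s2, s3, s4, s5 ≥ 0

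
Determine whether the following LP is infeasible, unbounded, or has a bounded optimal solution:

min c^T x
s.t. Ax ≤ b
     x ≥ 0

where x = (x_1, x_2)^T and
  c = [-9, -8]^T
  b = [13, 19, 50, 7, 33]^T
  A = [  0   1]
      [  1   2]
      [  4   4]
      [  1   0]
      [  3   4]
The point (7, 3) satisfies every constraint, so the LP is feasible; the constraints give x_1 ≤ 7 and x_2 ≤ 13, which with x_1, x_2 ≥ 0 keep the feasible region inside a bounded box. A feasible, bounded LP attains a finite optimum at a vertex.

Evaluating z = -9x_1 - 8x_2 at each vertex:
  (0, 0): z = 0
  (7, 0): z = -63
  (7, 3): z = -87
  (0, 8.25): z = -66

The LP has an optimal solution: (7, 3) with z = -87.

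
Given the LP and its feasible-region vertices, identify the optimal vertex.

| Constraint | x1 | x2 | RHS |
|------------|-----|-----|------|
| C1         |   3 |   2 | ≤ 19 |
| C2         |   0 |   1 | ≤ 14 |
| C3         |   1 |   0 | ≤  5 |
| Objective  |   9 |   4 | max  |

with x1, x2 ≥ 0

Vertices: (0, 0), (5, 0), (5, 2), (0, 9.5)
(5, 2) with z = 53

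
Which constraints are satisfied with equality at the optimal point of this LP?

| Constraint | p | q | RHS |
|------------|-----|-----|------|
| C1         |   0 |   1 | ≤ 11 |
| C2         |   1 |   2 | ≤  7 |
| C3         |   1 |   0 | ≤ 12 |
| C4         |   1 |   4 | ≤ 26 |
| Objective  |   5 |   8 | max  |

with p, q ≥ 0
Optimal: p = 7, q = 0
Slack at optimum:
  C1: slack = 11
  C2: slack = 0 (binding)
  C3: slack = 5
  C4: slack = 19
  p ≥ 0: p = 7
  q ≥ 0: q = 0 (binding)
Binding constraints: C2, q ≥ 0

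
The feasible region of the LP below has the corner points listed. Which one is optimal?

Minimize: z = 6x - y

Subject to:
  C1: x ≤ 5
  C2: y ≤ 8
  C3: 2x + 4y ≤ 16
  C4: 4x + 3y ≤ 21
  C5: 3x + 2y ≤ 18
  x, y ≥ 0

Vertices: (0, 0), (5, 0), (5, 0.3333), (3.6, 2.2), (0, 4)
Evaluating z = 6x - y at each vertex:
  (0, 0): z = 0
  (5, 0): z = 30
  (5, 0.3333): z = 29.67
  (3.6, 2.2): z = 19.4
  (0, 4): z = -4

The smallest value is z = -4, attained at (0, 4).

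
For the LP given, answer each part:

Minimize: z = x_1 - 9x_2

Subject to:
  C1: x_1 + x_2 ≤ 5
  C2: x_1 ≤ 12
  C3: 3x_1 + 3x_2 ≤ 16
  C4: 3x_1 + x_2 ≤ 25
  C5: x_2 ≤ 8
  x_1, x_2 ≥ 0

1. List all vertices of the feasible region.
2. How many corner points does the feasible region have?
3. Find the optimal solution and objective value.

1. (0, 0), (5, 0), (0, 5)
2. 3
3. x_1 = 0, x_2 = 5, z = -45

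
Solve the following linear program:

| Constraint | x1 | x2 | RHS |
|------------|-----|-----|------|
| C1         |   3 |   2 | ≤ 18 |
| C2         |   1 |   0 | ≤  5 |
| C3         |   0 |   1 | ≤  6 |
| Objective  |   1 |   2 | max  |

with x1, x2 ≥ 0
Each vertex is the intersection of two constraint boundaries that also satisfies all remaining constraints:
  x1 = 0 and x2 = 0 → (0, 0)
  x1 = 5 and x2 = 0 → (5, 0)
  3x1 + 2x2 = 18 and x1 = 5 → (5, 1.5)
  3x1 + 2x2 = 18 and x2 = 6 → (2, 6)
  x2 = 6 and x1 = 0 → (0, 6)

Evaluating z = x1 + 2x2 at each vertex:
  (0, 0): z = 0
  (5, 0): z = 5
  (5, 1.5): z = 8
  (2, 6): z = 14
  (0, 6): z = 12

The maximum is at (2, 6) with z = 14.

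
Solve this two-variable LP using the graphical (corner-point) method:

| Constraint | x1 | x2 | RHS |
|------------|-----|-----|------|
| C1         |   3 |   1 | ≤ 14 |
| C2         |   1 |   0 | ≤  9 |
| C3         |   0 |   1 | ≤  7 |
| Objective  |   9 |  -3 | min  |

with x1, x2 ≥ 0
Each vertex is the intersection of two constraint boundaries that also satisfies all remaining constraints:
  x1 = 0 and x2 = 0 → (0, 0)
  3x1 + x2 = 14 and x2 = 0 → (4.667, 0)
  3x1 + x2 = 14 and x2 = 7 → (2.333, 7)
  x2 = 7 and x1 = 0 → (0, 7)

Evaluating z = 9x1 - 3x2 at each vertex:
  (0, 0): z = 0
  (4.667, 0): z = 42
  (2.333, 7): z = -3e-06
  (0, 7): z = -21

The minimum is at (0, 7) with z = -21.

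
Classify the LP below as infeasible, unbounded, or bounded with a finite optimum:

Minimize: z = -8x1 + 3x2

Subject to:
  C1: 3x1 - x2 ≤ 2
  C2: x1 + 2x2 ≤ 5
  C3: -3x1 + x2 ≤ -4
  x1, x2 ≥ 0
C1 requires 3x1 - x2 ≤ 2, while C3 (-3x1 + x2 ≤ -4) is equivalent to 3x1 - x2 ≥ 4. Together they would need 4 ≤ 3x1 - x2 ≤ 2, which is impossible since 4 > 2. No point satisfies all constraints.

Infeasible: no point satisfies all constraints simultaneously.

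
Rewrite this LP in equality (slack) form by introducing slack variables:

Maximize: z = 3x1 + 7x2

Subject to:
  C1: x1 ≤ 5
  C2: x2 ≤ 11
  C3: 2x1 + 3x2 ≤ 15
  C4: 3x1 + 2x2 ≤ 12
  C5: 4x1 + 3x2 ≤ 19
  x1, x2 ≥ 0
max z = 3x1 + 7x2

s.t.
  x1 + s1 = 5
  x2 + s2 = 11
  2x1 + 3x2 + s3 = 15
  3x1 + 2x2 + s4 = 12
  4x1 + 3x2 + s5 = 19
  x1, x2, s1, s2, s3, s4, s5 ≥ 0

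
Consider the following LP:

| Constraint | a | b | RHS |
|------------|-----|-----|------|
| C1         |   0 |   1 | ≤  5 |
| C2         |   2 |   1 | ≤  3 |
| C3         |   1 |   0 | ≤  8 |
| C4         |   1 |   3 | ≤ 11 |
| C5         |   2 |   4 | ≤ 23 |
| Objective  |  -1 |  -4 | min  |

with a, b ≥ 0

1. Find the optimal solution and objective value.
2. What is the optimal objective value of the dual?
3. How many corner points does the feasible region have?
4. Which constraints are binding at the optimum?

1. a = 0, b = 3, z = -12
2. -12 (by strong duality, equal to the primal optimum)
3. 3
4. C2, a ≥ 0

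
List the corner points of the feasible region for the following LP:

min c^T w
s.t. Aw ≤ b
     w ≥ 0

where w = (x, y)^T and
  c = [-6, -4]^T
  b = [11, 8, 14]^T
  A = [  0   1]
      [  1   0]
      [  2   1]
Each vertex is the intersection of two constraint boundaries that also satisfies all remaining constraints:
  x = 0 and y = 0 → (0, 0)
  2x + y = 14 and y = 0 → (7, 0)
  y = 11 and 2x + y = 14 → (1.5, 11)
  y = 11 and x = 0 → (0, 11)

Vertices: (0, 0), (7, 0), (1.5, 11), (0, 11)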